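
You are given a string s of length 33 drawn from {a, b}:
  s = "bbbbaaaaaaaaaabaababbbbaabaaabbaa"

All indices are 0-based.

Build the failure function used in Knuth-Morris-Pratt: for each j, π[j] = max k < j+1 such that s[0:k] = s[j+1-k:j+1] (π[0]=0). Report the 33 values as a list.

π[0] = 0
j=1 s[j]='b': π[1]=1 (border 'b')
j=2 s[j]='b': π[2]=2 (border 'bb')
j=3 s[j]='b': π[3]=3 (border 'bbb')
j=4 s[j]='a': k: 3→2→1→0; π[4]=0 (border '')
j=5 s[j]='a': π[5]=0 (border '')
j=6 s[j]='a': π[6]=0 (border '')
j=7 s[j]='a': π[7]=0 (border '')
j=8 s[j]='a': π[8]=0 (border '')
j=9 s[j]='a': π[9]=0 (border '')
j=10 s[j]='a': π[10]=0 (border '')
j=11 s[j]='a': π[11]=0 (border '')
j=12 s[j]='a': π[12]=0 (border '')
j=13 s[j]='a': π[13]=0 (border '')
j=14 s[j]='b': π[14]=1 (border 'b')
j=15 s[j]='a': k: 1→0; π[15]=0 (border '')
j=16 s[j]='a': π[16]=0 (border '')
j=17 s[j]='b': π[17]=1 (border 'b')
j=18 s[j]='a': k: 1→0; π[18]=0 (border '')
j=19 s[j]='b': π[19]=1 (border 'b')
j=20 s[j]='b': π[20]=2 (border 'bb')
j=21 s[j]='b': π[21]=3 (border 'bbb')
j=22 s[j]='b': π[22]=4 (border 'bbbb')
j=23 s[j]='a': π[23]=5 (border 'bbbba')
j=24 s[j]='a': π[24]=6 (border 'bbbbaa')
j=25 s[j]='b': k: 6→0; π[25]=1 (border 'b')
j=26 s[j]='a': k: 1→0; π[26]=0 (border '')
j=27 s[j]='a': π[27]=0 (border '')
j=28 s[j]='a': π[28]=0 (border '')
j=29 s[j]='b': π[29]=1 (border 'b')
j=30 s[j]='b': π[30]=2 (border 'bb')
j=31 s[j]='a': k: 2→1→0; π[31]=0 (border '')
j=32 s[j]='a': π[32]=0 (border '')

[0, 1, 2, 3, 0, 0, 0, 0, 0, 0, 0, 0, 0, 0, 1, 0, 0, 1, 0, 1, 2, 3, 4, 5, 6, 1, 0, 0, 0, 1, 2, 0, 0]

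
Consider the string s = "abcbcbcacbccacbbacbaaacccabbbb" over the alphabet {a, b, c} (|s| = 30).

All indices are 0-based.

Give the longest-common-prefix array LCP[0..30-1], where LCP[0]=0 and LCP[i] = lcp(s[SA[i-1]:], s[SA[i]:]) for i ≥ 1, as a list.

rank | idx | suffix
   0 |  19 | aaacccabbbb
   1 |  20 | aacccabbbb
   2 |  25 | abbbb
   3 |   0 | abcbcbcacbccacbbacbaaacccabbbb
   4 |  16 | acbaaacccabbbb
   5 |  12 | acbbacbaaacccabbbb
   6 |   7 | acbccacbbacbaaacccabbbb
   7 |  21 | acccabbbb
   8 |  29 | b
   9 |  18 | baaacccabbbb
  10 |  15 | bacbaaacccabbbb
  11 |  28 | bb
  12 |  14 | bbacbaaacccabbbb
  13 |  27 | bbb
  14 |  26 | bbbb
  15 |   5 | bcacbccacbbacbaaacccabbbb
  16 |   3 | bcbcacbccacbbacbaaacccabbbb
  17 |   1 | bcbcbcacbccacbbacbaaacccabbbb
  18 |   9 | bccacbbacbaaacccabbbb
  19 |  24 | cabbbb
  20 |  11 | cacbbacbaaacccabbbb
  21 |   6 | cacbccacbbacbaaacccabbbb
  22 |  17 | cbaaacccabbbb
  23 |  13 | cbbacbaaacccabbbb
  24 |   4 | cbcacbccacbbacbaaacccabbbb
  25 |   2 | cbcbcacbccacbbacbaaacccabbbb
  26 |   8 | cbccacbbacbaaacccabbbb
  27 |  23 | ccabbbb
  28 |  10 | ccacbbacbaaacccabbbb
  29 |  22 | cccabbbb

SA = [19, 20, 25, 0, 16, 12, 7, 21, 29, 18, 15, 28, 14, 27, 26, 5, 3, 1, 9, 24, 11, 6, 17, 13, 4, 2, 8, 23, 10, 22]
rank  pair      lcp
   1  s[19:],s[20:]  2  'aa'
   2  s[20:],s[25:]  1  'a'
   3  s[25:],s[0:]  2  'ab'
   4  s[0:],s[16:]  1  'a'
   5  s[16:],s[12:]  3  'acb'
   6  s[12:],s[7:]  3  'acb'
   7  s[7:],s[21:]  2  'ac'
   8  s[21:],s[29:]  0  ''
   9  s[29:],s[18:]  1  'b'
  10  s[18:],s[15:]  2  'ba'
  11  s[15:],s[28:]  1  'b'
  12  s[28:],s[14:]  2  'bb'
  13  s[14:],s[27:]  2  'bb'
  14  s[27:],s[26:]  3  'bbb'
  15  s[26:],s[5:]  1  'b'
  16  s[5:],s[3:]  2  'bc'
  17  s[3:],s[1:]  4  'bcbc'
  18  s[1:],s[9:]  2  'bc'
  19  s[9:],s[24:]  0  ''
  20  s[24:],s[11:]  2  'ca'
  21  s[11:],s[6:]  4  'cacb'
  22  s[6:],s[17:]  1  'c'
  23  s[17:],s[13:]  2  'cb'
  24  s[13:],s[4:]  2  'cb'
  25  s[4:],s[2:]  3  'cbc'
  26  s[2:],s[8:]  3  'cbc'
  27  s[8:],s[23:]  1  'c'
  28  s[23:],s[10:]  3  'cca'
  29  s[10:],s[22:]  2  'cc'

[0, 2, 1, 2, 1, 3, 3, 2, 0, 1, 2, 1, 2, 2, 3, 1, 2, 4, 2, 0, 2, 4, 1, 2, 2, 3, 3, 1, 3, 2]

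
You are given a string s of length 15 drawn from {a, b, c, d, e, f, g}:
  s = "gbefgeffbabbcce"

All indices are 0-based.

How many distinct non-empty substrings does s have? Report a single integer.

110

sorted suffixes:
  #0 SA[0]=9  'abbcce'
  #1 SA[1]=8  'babbcce'
  #2 SA[2]=10  'bbcce'
  #3 SA[3]=11  'bcce'
  #4 SA[4]=1  'befgeffbabbcce'
  #5 SA[5]=12  'cce'
  #6 SA[6]=13  'ce'
  #7 SA[7]=14  'e'
  #8 SA[8]=5  'effbabbcce'
  #9 SA[9]=2  'efgeffbabbcce'
  #10 SA[10]=7  'fbabbcce'
  #11 SA[11]=6  'ffbabbcce'
  #12 SA[12]=3  'fgeffbabbcce'
  #13 SA[13]=0  'gbefgeffbabbcce'
  #14 SA[14]=4  'geffbabbcce'

SA = [9, 8, 10, 11, 1, 12, 13, 14, 5, 2, 7, 6, 3, 0, 4]
[i] adj suffixes → lcp
  [1] 9/8 → 0 ('')
  [2] 8/10 → 1 ('b')
  [3] 10/11 → 1 ('b')
  [4] 11/1 → 1 ('b')
  [5] 1/12 → 0 ('')
  [6] 12/13 → 1 ('c')
  [7] 13/14 → 0 ('')
  [8] 14/5 → 1 ('e')
  [9] 5/2 → 2 ('ef')
  [10] 2/7 → 0 ('')
  [11] 7/6 → 1 ('f')
  [12] 6/3 → 1 ('f')
  [13] 3/0 → 0 ('')
  [14] 0/4 → 1 ('g')

n(n+1)/2 = 15·16/2 = 120
Σ LCP = 0 + 0 + 1 + 1 + 1 + 0 + 1 + 0 + 1 + 2 + 0 + 1 + 1 + 0 + 1 = 10
distinct = 120 − 10 = 110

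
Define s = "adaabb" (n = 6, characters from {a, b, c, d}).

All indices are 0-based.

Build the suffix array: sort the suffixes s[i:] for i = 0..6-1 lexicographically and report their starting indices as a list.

rank | idx | suffix
   0 |   2 | aabb
   1 |   3 | abb
   2 |   0 | adaabb
   3 |   5 | b
   4 |   4 | bb
   5 |   1 | daabb

[2, 3, 0, 5, 4, 1]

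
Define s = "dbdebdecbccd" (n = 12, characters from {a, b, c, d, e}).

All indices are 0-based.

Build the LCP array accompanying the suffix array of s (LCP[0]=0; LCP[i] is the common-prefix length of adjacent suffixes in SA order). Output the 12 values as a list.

[0, 1, 3, 0, 1, 1, 0, 1, 1, 2, 0, 1]

sorted suffixes:
  #0 SA[0]=8  'bccd'
  #1 SA[1]=1  'bdebdecbccd'
  #2 SA[2]=4  'bdecbccd'
  #3 SA[3]=7  'cbccd'
  #4 SA[4]=9  'ccd'
  #5 SA[5]=10  'cd'
  #6 SA[6]=11  'd'
  #7 SA[7]=0  'dbdebdecbccd'
  #8 SA[8]=2  'debdecbccd'
  #9 SA[9]=5  'decbccd'
  #10 SA[10]=3  'ebdecbccd'
  #11 SA[11]=6  'ecbccd'

SA = [8, 1, 4, 7, 9, 10, 11, 0, 2, 5, 3, 6]
[i] adj suffixes → lcp
  [1] 8/1 → 1 ('b')
  [2] 1/4 → 3 ('bde')
  [3] 4/7 → 0 ('')
  [4] 7/9 → 1 ('c')
  [5] 9/10 → 1 ('c')
  [6] 10/11 → 0 ('')
  [7] 11/0 → 1 ('d')
  [8] 0/2 → 1 ('d')
  [9] 2/5 → 2 ('de')
  [10] 5/3 → 0 ('')
  [11] 3/6 → 1 ('e')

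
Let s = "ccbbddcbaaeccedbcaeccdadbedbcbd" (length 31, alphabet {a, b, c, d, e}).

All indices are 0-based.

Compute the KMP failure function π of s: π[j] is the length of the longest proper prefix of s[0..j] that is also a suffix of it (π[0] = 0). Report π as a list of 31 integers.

[0, 1, 0, 0, 0, 0, 1, 0, 0, 0, 0, 1, 2, 0, 0, 0, 1, 0, 0, 1, 2, 0, 0, 0, 0, 0, 0, 0, 1, 0, 0]

π[0] = 0
j=1 s[j]='c': π[1]=1 (border 'c')
j=2 s[j]='b': k: 1→0; π[2]=0 (border '')
j=3 s[j]='b': π[3]=0 (border '')
j=4 s[j]='d': π[4]=0 (border '')
j=5 s[j]='d': π[5]=0 (border '')
j=6 s[j]='c': π[6]=1 (border 'c')
j=7 s[j]='b': k: 1→0; π[7]=0 (border '')
j=8 s[j]='a': π[8]=0 (border '')
j=9 s[j]='a': π[9]=0 (border '')
j=10 s[j]='e': π[10]=0 (border '')
j=11 s[j]='c': π[11]=1 (border 'c')
j=12 s[j]='c': π[12]=2 (border 'cc')
j=13 s[j]='e': k: 2→1→0; π[13]=0 (border '')
j=14 s[j]='d': π[14]=0 (border '')
j=15 s[j]='b': π[15]=0 (border '')
j=16 s[j]='c': π[16]=1 (border 'c')
j=17 s[j]='a': k: 1→0; π[17]=0 (border '')
j=18 s[j]='e': π[18]=0 (border '')
j=19 s[j]='c': π[19]=1 (border 'c')
j=20 s[j]='c': π[20]=2 (border 'cc')
j=21 s[j]='d': k: 2→1→0; π[21]=0 (border '')
j=22 s[j]='a': π[22]=0 (border '')
j=23 s[j]='d': π[23]=0 (border '')
j=24 s[j]='b': π[24]=0 (border '')
j=25 s[j]='e': π[25]=0 (border '')
j=26 s[j]='d': π[26]=0 (border '')
j=27 s[j]='b': π[27]=0 (border '')
j=28 s[j]='c': π[28]=1 (border 'c')
j=29 s[j]='b': k: 1→0; π[29]=0 (border '')
j=30 s[j]='d': π[30]=0 (border '')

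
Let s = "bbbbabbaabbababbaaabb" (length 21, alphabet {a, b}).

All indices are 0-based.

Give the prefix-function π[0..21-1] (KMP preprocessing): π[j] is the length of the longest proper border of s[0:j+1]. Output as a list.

[0, 1, 2, 3, 0, 1, 2, 0, 0, 1, 2, 0, 1, 0, 1, 2, 0, 0, 0, 1, 2]

π[0] = 0
j=1 s[j]='b': π[1]=1 (border 'b')
j=2 s[j]='b': π[2]=2 (border 'bb')
j=3 s[j]='b': π[3]=3 (border 'bbb')
j=4 s[j]='a': k: 3→2→1→0; π[4]=0 (border '')
j=5 s[j]='b': π[5]=1 (border 'b')
j=6 s[j]='b': π[6]=2 (border 'bb')
j=7 s[j]='a': k: 2→1→0; π[7]=0 (border '')
j=8 s[j]='a': π[8]=0 (border '')
j=9 s[j]='b': π[9]=1 (border 'b')
j=10 s[j]='b': π[10]=2 (border 'bb')
j=11 s[j]='a': k: 2→1→0; π[11]=0 (border '')
j=12 s[j]='b': π[12]=1 (border 'b')
j=13 s[j]='a': k: 1→0; π[13]=0 (border '')
j=14 s[j]='b': π[14]=1 (border 'b')
j=15 s[j]='b': π[15]=2 (border 'bb')
j=16 s[j]='a': k: 2→1→0; π[16]=0 (border '')
j=17 s[j]='a': π[17]=0 (border '')
j=18 s[j]='a': π[18]=0 (border '')
j=19 s[j]='b': π[19]=1 (border 'b')
j=20 s[j]='b': π[20]=2 (border 'bb')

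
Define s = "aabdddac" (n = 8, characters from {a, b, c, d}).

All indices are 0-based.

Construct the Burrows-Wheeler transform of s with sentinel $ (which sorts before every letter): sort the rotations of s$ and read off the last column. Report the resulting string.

rank  rotation   last
    0  $aabdddac  c
    1  aabdddac$  $
    2  abdddac$a  a
    3  ac$aabddd  d
    4  bdddac$aa  a
    5  c$aabddda  a
    6  dac$aabdd  d
    7  ddac$aabd  d
    8  dddac$aab  b

c$adaaddb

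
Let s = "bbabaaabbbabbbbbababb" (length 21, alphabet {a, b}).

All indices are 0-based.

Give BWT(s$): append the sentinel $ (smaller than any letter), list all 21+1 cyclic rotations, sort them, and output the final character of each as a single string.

bbabbbabbabbaba$bbbaba

rank  rotation                last
    0  $bbabaaabbbabbbbbababb  b
    1  aaabbbabbbbbababb$bbab  b
    2  aabbbabbbbbababb$bbaba  a
    3  abaaabbbabbbbbababb$bb  b
    4  ababb$bbabaaabbbabbbbb  b
    5  abb$bbabaaabbbabbbbbab  b
    6  abbbabbbbbababb$bbabaa  a
    7  abbbbbababb$bbabaaabbb  b
    8  b$bbabaaabbbabbbbbabab  b
    9  baaabbbabbbbbababb$bba  a
   10  babaaabbbabbbbbababb$b  b
   11  bababb$bbabaaabbbabbbb  b
   12  babb$bbabaaabbbabbbbba  a
   13  babbbbbababb$bbabaaabb  b
   14  bb$bbabaaabbbabbbbbaba  a
   15  bbabaaabbbabbbbbababb$  $
   16  bbababb$bbabaaabbbabbb  b
   17  bbabbbbbababb$bbabaaab  b
   18  bbbababb$bbabaaabbbabb  b
   19  bbbabbbbbababb$bbabaaa  a
   20  bbbbababb$bbabaaabbbab  b
   21  bbbbbababb$bbabaaabbba  a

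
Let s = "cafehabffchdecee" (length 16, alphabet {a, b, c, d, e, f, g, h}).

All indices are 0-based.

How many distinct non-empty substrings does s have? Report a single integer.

127

rank→(start, suffix):
  0 → (5, 'abffchdecee')
  1 → (1, 'afehabffchdecee')
  2 → (6, 'bffchdecee')
  3 → (0, 'cafehabffchdecee')
  4 → (13, 'cee')
  5 → (9, 'chdecee')
  6 → (11, 'decee')
  7 → (15, 'e')
  8 → (12, 'ecee')
  9 → (14, 'ee')
  10 → (3, 'ehabffchdecee')
  11 → (8, 'fchdecee')
  12 → (2, 'fehabffchdecee')
  13 → (7, 'ffchdecee')
  14 → (4, 'habffchdecee')
  15 → (10, 'hdecee')

SA = [5, 1, 6, 0, 13, 9, 11, 15, 12, 14, 3, 8, 2, 7, 4, 10]
i: (SA[i-1],SA[i]) lcp shared
  1: (5,1) 1 'a'
  2: (1,6) 0 ''
  3: (6,0) 0 ''
  4: (0,13) 1 'c'
  5: (13,9) 1 'c'
  6: (9,11) 0 ''
  7: (11,15) 0 ''
  8: (15,12) 1 'e'
  9: (12,14) 1 'e'
  10: (14,3) 1 'e'
  11: (3,8) 0 ''
  12: (8,2) 1 'f'
  13: (2,7) 1 'f'
  14: (7,4) 0 ''
  15: (4,10) 1 'h'

n(n+1)/2 = 16·17/2 = 136
Σ LCP = 0 + 1 + 0 + 0 + 1 + 1 + 0 + 0 + 1 + 1 + 1 + 0 + 1 + 1 + 0 + 1 = 9
distinct = 136 − 9 = 127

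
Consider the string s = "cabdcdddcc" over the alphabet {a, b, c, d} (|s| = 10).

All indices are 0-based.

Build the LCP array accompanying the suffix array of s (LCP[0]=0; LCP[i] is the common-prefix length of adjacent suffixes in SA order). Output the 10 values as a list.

[0, 0, 0, 1, 1, 1, 0, 2, 1, 2]

rank | idx | suffix
   0 |   1 | abdcdddcc
   1 |   2 | bdcdddcc
   2 |   9 | c
   3 |   0 | cabdcdddcc
   4 |   8 | cc
   5 |   4 | cdddcc
   6 |   7 | dcc
   7 |   3 | dcdddcc
   8 |   6 | ddcc
   9 |   5 | dddcc

SA = [1, 2, 9, 0, 8, 4, 7, 3, 6, 5]
rank  pair      lcp
   1  s[1:],s[2:]  0  ''
   2  s[2:],s[9:]  0  ''
   3  s[9:],s[0:]  1  'c'
   4  s[0:],s[8:]  1  'c'
   5  s[8:],s[4:]  1  'c'
   6  s[4:],s[7:]  0  ''
   7  s[7:],s[3:]  2  'dc'
   8  s[3:],s[6:]  1  'd'
   9  s[6:],s[5:]  2  'dd'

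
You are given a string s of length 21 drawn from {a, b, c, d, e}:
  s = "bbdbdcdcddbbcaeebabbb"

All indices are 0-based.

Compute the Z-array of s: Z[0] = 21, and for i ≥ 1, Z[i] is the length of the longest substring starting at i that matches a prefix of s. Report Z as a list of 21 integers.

Z[0]=21
i=1: i≥r, start 0; Z[1]=1 scan→box=[1,2)
i=2: i≥r, start 0; Z[2]=0
i=3: i≥r, start 0; Z[3]=1 scan→box=[3,4)
i=4: i≥r, start 0; Z[4]=0
i=5: i≥r, start 0; Z[5]=0
i=6: i≥r, start 0; Z[6]=0
i=7: i≥r, start 0; Z[7]=0
i=8: i≥r, start 0; Z[8]=0
i=9: i≥r, start 0; Z[9]=0
i=10: i≥r, start 0; Z[10]=2 scan→box=[10,12)
i=11: min(r-i=1, Z[1]=1)=1; Z[11]=1
i=12: i≥r, start 0; Z[12]=0
i=13: i≥r, start 0; Z[13]=0
i=14: i≥r, start 0; Z[14]=0
i=15: i≥r, start 0; Z[15]=0
i=16: i≥r, start 0; Z[16]=1 scan→box=[16,17)
i=17: i≥r, start 0; Z[17]=0
i=18: i≥r, start 0; Z[18]=2 scan→box=[18,20)
i=19: min(r-i=1, Z[1]=1)=1; Z[19]=2 scan→box=[19,21)
i=20: min(r-i=1, Z[1]=1)=1; Z[20]=1

[21, 1, 0, 1, 0, 0, 0, 0, 0, 0, 2, 1, 0, 0, 0, 0, 1, 0, 2, 2, 1]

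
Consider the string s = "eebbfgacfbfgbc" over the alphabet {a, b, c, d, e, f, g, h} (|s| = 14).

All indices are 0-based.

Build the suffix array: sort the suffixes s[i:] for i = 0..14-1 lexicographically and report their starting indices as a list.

rank→(start, suffix):
  0 → (6, 'acfbfgbc')
  1 → (2, 'bbfgacfbfgbc')
  2 → (12, 'bc')
  3 → (3, 'bfgacfbfgbc')
  4 → (9, 'bfgbc')
  5 → (13, 'c')
  6 → (7, 'cfbfgbc')
  7 → (1, 'ebbfgacfbfgbc')
  8 → (0, 'eebbfgacfbfgbc')
  9 → (8, 'fbfgbc')
  10 → (4, 'fgacfbfgbc')
  11 → (10, 'fgbc')
  12 → (5, 'gacfbfgbc')
  13 → (11, 'gbc')

[6, 2, 12, 3, 9, 13, 7, 1, 0, 8, 4, 10, 5, 11]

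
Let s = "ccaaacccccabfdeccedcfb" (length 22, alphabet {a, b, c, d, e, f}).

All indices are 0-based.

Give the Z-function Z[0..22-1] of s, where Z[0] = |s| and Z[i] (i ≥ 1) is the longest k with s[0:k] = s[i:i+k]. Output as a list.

[22, 1, 0, 0, 0, 2, 2, 2, 3, 1, 0, 0, 0, 0, 0, 2, 1, 0, 0, 1, 0, 0]

Z[0]=22
i=1: outside box; Z[1]=1 scan→box=[1,2)
i=2: outside box; Z[2]=0
i=3: outside box; Z[3]=0
i=4: outside box; Z[4]=0
i=5: outside box; Z[5]=2 scan→box=[5,7)
i=6: min(r-i=1, Z[1]=1)=1; Z[6]=2 scan→box=[6,8)
i=7: min(r-i=1, Z[1]=1)=1; Z[7]=2 scan→box=[7,9)
i=8: min(r-i=1, Z[1]=1)=1; Z[8]=3 scan→box=[8,11)
i=9: min(r-i=2, Z[1]=1)=1; Z[9]=1
i=10: min(r-i=1, Z[2]=0)=0; Z[10]=0
i=11: outside box; Z[11]=0
i=12: outside box; Z[12]=0
i=13: outside box; Z[13]=0
i=14: outside box; Z[14]=0
i=15: outside box; Z[15]=2 scan→box=[15,17)
i=16: min(r-i=1, Z[1]=1)=1; Z[16]=1
i=17: outside box; Z[17]=0
i=18: outside box; Z[18]=0
i=19: outside box; Z[19]=1 scan→box=[19,20)
i=20: outside box; Z[20]=0
i=21: outside box; Z[21]=0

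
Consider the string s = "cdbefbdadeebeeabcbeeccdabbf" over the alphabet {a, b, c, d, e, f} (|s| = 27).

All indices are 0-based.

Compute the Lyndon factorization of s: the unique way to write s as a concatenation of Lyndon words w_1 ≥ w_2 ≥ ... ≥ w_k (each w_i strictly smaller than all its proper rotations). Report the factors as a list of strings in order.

["cd", "bef", "bd", "adeebee", "abcbeeccd", "abbf"]

emit factor 1: 'cd' (i=0, period=2)
emit factor 2: 'bef' (i=2, period=3)
emit factor 3: 'bd' (i=5, period=2)
emit factor 4: 'adeebee' (i=7, period=7)
emit factor 5: 'abcbeeccd' (i=14, period=9)
emit factor 6: 'abbf' (i=23, period=4)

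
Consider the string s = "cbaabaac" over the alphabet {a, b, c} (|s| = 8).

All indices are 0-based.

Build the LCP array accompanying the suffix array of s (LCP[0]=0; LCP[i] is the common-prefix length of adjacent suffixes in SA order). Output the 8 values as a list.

rank→(start, suffix):
  0 → (2, 'aabaac')
  1 → (5, 'aac')
  2 → (3, 'abaac')
  3 → (6, 'ac')
  4 → (1, 'baabaac')
  5 → (4, 'baac')
  6 → (7, 'c')
  7 → (0, 'cbaabaac')

SA = [2, 5, 3, 6, 1, 4, 7, 0]
[i] adj suffixes → lcp
  [1] 2/5 → 2 ('aa')
  [2] 5/3 → 1 ('a')
  [3] 3/6 → 1 ('a')
  [4] 6/1 → 0 ('')
  [5] 1/4 → 3 ('baa')
  [6] 4/7 → 0 ('')
  [7] 7/0 → 1 ('c')

[0, 2, 1, 1, 0, 3, 0, 1]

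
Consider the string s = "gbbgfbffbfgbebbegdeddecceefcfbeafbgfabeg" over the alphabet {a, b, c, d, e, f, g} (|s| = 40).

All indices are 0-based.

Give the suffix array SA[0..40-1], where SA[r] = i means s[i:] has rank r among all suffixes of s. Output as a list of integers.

[36, 31, 13, 1, 29, 11, 37, 14, 5, 8, 33, 2, 22, 23, 27, 19, 20, 17, 30, 12, 21, 18, 24, 25, 38, 15, 35, 28, 4, 7, 32, 26, 6, 9, 39, 0, 10, 16, 34, 3]

rank | idx | suffix
   0 |  36 | abeg
   1 |  31 | afbgfabeg
   2 |  13 | bbegdeddecceefcfbeafbgfabeg
   3 |   1 | bbgfbffbfgbebbegdeddecceefcfbeafbgfabeg
   4 |  29 | beafbgfabeg
   5 |  11 | bebbegdeddecceefcfbeafbgfabeg
   6 |  37 | beg
   7 |  14 | begdeddecceefcfbeafbgfabeg
   8 |   5 | bffbfgbebbegdeddecceefcfbeafbgfabeg
   9 |   8 | bfgbebbegdeddecceefcfbeafbgfabeg
  10 |  33 | bgfabeg
  11 |   2 | bgfbffbfgbebbegdeddecceefcfbeafbgfabeg
  12 |  22 | cceefcfbeafbgfabeg
  13 |  23 | ceefcfbeafbgfabeg
  14 |  27 | cfbeafbgfabeg
  15 |  19 | ddecceefcfbeafbgfabeg
  16 |  20 | decceefcfbeafbgfabeg
  17 |  17 | deddecceefcfbeafbgfabeg
  18 |  30 | eafbgfabeg
  19 |  12 | ebbegdeddecceefcfbeafbgfabeg
  20 |  21 | ecceefcfbeafbgfabeg
  21 |  18 | eddecceefcfbeafbgfabeg
  22 |  24 | eefcfbeafbgfabeg
  23 |  25 | efcfbeafbgfabeg
  24 |  38 | eg
  25 |  15 | egdeddecceefcfbeafbgfabeg
  26 |  35 | fabeg
  27 |  28 | fbeafbgfabeg
  28 |   4 | fbffbfgbebbegdeddecceefcfbeafbgfabeg
  29 |   7 | fbfgbebbegdeddecceefcfbeafbgfabeg
  30 |  32 | fbgfabeg
  31 |  26 | fcfbeafbgfabeg
  32 |   6 | ffbfgbebbegdeddecceefcfbeafbgfabeg
  33 |   9 | fgbebbegdeddecceefcfbeafbgfabeg
  34 |  39 | g
  35 |   0 | gbbgfbffbfgbebbegdeddecceefcfbeafbgfabeg
  36 |  10 | gbebbegdeddecceefcfbeafbgfabeg
  37 |  16 | gdeddecceefcfbeafbgfabeg
  38 |  34 | gfabeg
  39 |   3 | gfbffbfgbebbegdeddecceefcfbeafbgfabeg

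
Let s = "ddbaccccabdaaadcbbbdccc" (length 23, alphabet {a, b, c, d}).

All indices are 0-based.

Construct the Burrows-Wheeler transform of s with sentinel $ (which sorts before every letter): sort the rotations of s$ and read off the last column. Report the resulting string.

rank  rotation                  last
    0  $ddbaccccabdaaadcbbbdccc  c
    1  aaadcbbbdccc$ddbaccccabd  d
    2  aadcbbbdccc$ddbaccccabda  a
    3  abdaaadcbbbdccc$ddbacccc  c
    4  accccabdaaadcbbbdccc$ddb  b
    5  adcbbbdccc$ddbaccccabdaa  a
    6  baccccabdaaadcbbbdccc$dd  d
    7  bbbdccc$ddbaccccabdaaadc  c
    8  bbdccc$ddbaccccabdaaadcb  b
    9  bdaaadcbbbdccc$ddbacccca  a
   10  bdccc$ddbaccccabdaaadcbb  b
   11  c$ddbaccccabdaaadcbbbdcc  c
   12  cabdaaadcbbbdccc$ddbaccc  c
   13  cbbbdccc$ddbaccccabdaaad  d
   14  cc$ddbaccccabdaaadcbbbdc  c
   15  ccabdaaadcbbbdccc$ddbacc  c
   16  ccc$ddbaccccabdaaadcbbbd  d
   17  cccabdaaadcbbbdccc$ddbac  c
   18  ccccabdaaadcbbbdccc$ddba  a
   19  daaadcbbbdccc$ddbaccccab  b
   20  dbaccccabdaaadcbbbdccc$d  d
   21  dcbbbdccc$ddbaccccabdaaa  a
   22  dccc$ddbaccccabdaaadcbbb  b
   23  ddbaccccabdaaadcbbbdccc$  $

cdacbadcbabccdccdcabdab$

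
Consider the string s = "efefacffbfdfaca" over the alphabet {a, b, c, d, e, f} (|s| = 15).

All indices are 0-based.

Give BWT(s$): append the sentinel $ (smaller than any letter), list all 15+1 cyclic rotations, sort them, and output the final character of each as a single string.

acfffaaff$defbec

rank  rotation          last
    0  $efefacffbfdfaca  a
    1  a$efefacffbfdfac  c
    2  aca$efefacffbfdf  f
    3  acffbfdfaca$efef  f
    4  bfdfaca$efefacff  f
    5  ca$efefacffbfdfa  a
    6  cffbfdfaca$efefa  a
    7  dfaca$efefacffbf  f
    8  efacffbfdfaca$ef  f
    9  efefacffbfdfaca$  $
   10  faca$efefacffbfd  d
   11  facffbfdfaca$efe  e
   12  fbfdfaca$efefacf  f
   13  fdfaca$efefacffb  b
   14  fefacffbfdfaca$e  e
   15  ffbfdfaca$efefac  c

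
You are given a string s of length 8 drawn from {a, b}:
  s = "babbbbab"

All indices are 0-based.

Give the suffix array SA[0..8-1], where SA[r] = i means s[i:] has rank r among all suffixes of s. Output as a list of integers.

rank | idx | suffix
   0 |   6 | ab
   1 |   1 | abbbbab
   2 |   7 | b
   3 |   5 | bab
   4 |   0 | babbbbab
   5 |   4 | bbab
   6 |   3 | bbbab
   7 |   2 | bbbbab

[6, 1, 7, 5, 0, 4, 3, 2]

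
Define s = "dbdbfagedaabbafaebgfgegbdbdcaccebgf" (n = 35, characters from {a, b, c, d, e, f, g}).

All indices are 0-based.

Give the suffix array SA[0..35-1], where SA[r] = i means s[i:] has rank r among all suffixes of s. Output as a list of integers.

[9, 10, 28, 15, 13, 5, 12, 11, 23, 1, 25, 3, 32, 17, 27, 29, 30, 8, 0, 24, 2, 26, 31, 16, 7, 21, 34, 14, 4, 19, 22, 6, 20, 33, 18]

rank | idx | suffix
   0 |   9 | aabbafaebgfgegbdbdcaccebgf
   1 |  10 | abbafaebgfgegbdbdcaccebgf
   2 |  28 | accebgf
   3 |  15 | aebgfgegbdbdcaccebgf
   4 |  13 | afaebgfgegbdbdcaccebgf
   5 |   5 | agedaabbafaebgfgegbdbdcaccebgf
   6 |  12 | bafaebgfgegbdbdcaccebgf
   7 |  11 | bbafaebgfgegbdbdcaccebgf
   8 |  23 | bdbdcaccebgf
   9 |   1 | bdbfagedaabbafaebgfgegbdbdcaccebgf
  10 |  25 | bdcaccebgf
  11 |   3 | bfagedaabbafaebgfgegbdbdcaccebgf
  12 |  32 | bgf
  13 |  17 | bgfgegbdbdcaccebgf
  14 |  27 | caccebgf
  15 |  29 | ccebgf
  16 |  30 | cebgf
  17 |   8 | daabbafaebgfgegbdbdcaccebgf
  18 |   0 | dbdbfagedaabbafaebgfgegbdbdcaccebgf
  19 |  24 | dbdcaccebgf
  20 |   2 | dbfagedaabbafaebgfgegbdbdcaccebgf
  21 |  26 | dcaccebgf
  22 |  31 | ebgf
  23 |  16 | ebgfgegbdbdcaccebgf
  24 |   7 | edaabbafaebgfgegbdbdcaccebgf
  25 |  21 | egbdbdcaccebgf
  26 |  34 | f
  27 |  14 | faebgfgegbdbdcaccebgf
  28 |   4 | fagedaabbafaebgfgegbdbdcaccebgf
  29 |  19 | fgegbdbdcaccebgf
  30 |  22 | gbdbdcaccebgf
  31 |   6 | gedaabbafaebgfgegbdbdcaccebgf
  32 |  20 | gegbdbdcaccebgf
  33 |  33 | gf
  34 |  18 | gfgegbdbdcaccebgf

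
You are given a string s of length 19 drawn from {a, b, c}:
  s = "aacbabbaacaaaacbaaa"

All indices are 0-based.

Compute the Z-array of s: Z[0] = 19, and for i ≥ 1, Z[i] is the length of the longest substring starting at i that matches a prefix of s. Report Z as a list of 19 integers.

Z[0]=19
i=1: i≥r, start 0; Z[1]=1 extend→box=[1,2)
i=2: i≥r, start 0; Z[2]=0
i=3: i≥r, start 0; Z[3]=0
i=4: i≥r, start 0; Z[4]=1 extend→box=[4,5)
i=5: i≥r, start 0; Z[5]=0
i=6: i≥r, start 0; Z[6]=0
i=7: i≥r, start 0; Z[7]=3 extend→box=[7,10)
i=8: min(r-i=2, Z[1]=1)=1; Z[8]=1
i=9: min(r-i=1, Z[2]=0)=0; Z[9]=0
i=10: i≥r, start 0; Z[10]=2 extend→box=[10,12)
i=11: min(r-i=1, Z[1]=1)=1; Z[11]=2 extend→box=[11,13)
i=12: min(r-i=1, Z[1]=1)=1; Z[12]=5 extend→box=[12,17)
i=13: min(r-i=4, Z[1]=1)=1; Z[13]=1
i=14: min(r-i=3, Z[2]=0)=0; Z[14]=0
i=15: min(r-i=2, Z[3]=0)=0; Z[15]=0
i=16: min(r-i=1, Z[4]=1)=1; Z[16]=2 extend→box=[16,18)
i=17: min(r-i=1, Z[1]=1)=1; Z[17]=2 extend→box=[17,19)
i=18: min(r-i=1, Z[1]=1)=1; Z[18]=1

[19, 1, 0, 0, 1, 0, 0, 3, 1, 0, 2, 2, 5, 1, 0, 0, 2, 2, 1]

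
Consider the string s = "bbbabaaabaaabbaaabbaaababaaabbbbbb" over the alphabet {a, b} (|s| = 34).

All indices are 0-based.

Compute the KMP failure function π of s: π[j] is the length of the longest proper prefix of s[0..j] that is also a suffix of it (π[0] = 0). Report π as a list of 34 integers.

[0, 1, 2, 0, 1, 0, 0, 0, 1, 0, 0, 0, 1, 2, 0, 0, 0, 1, 2, 0, 0, 0, 1, 0, 1, 0, 0, 0, 1, 2, 3, 3, 3, 3]

π[0] = 0
j=1 s[j]='b': π[1]=1 (border 'b')
j=2 s[j]='b': π[2]=2 (border 'bb')
j=3 s[j]='a': k: 2→1→0; π[3]=0 (border '')
j=4 s[j]='b': π[4]=1 (border 'b')
j=5 s[j]='a': k: 1→0; π[5]=0 (border '')
j=6 s[j]='a': π[6]=0 (border '')
j=7 s[j]='a': π[7]=0 (border '')
j=8 s[j]='b': π[8]=1 (border 'b')
j=9 s[j]='a': k: 1→0; π[9]=0 (border '')
j=10 s[j]='a': π[10]=0 (border '')
j=11 s[j]='a': π[11]=0 (border '')
j=12 s[j]='b': π[12]=1 (border 'b')
j=13 s[j]='b': π[13]=2 (border 'bb')
j=14 s[j]='a': k: 2→1→0; π[14]=0 (border '')
j=15 s[j]='a': π[15]=0 (border '')
j=16 s[j]='a': π[16]=0 (border '')
j=17 s[j]='b': π[17]=1 (border 'b')
j=18 s[j]='b': π[18]=2 (border 'bb')
j=19 s[j]='a': k: 2→1→0; π[19]=0 (border '')
j=20 s[j]='a': π[20]=0 (border '')
j=21 s[j]='a': π[21]=0 (border '')
j=22 s[j]='b': π[22]=1 (border 'b')
j=23 s[j]='a': k: 1→0; π[23]=0 (border '')
j=24 s[j]='b': π[24]=1 (border 'b')
j=25 s[j]='a': k: 1→0; π[25]=0 (border '')
j=26 s[j]='a': π[26]=0 (border '')
j=27 s[j]='a': π[27]=0 (border '')
j=28 s[j]='b': π[28]=1 (border 'b')
j=29 s[j]='b': π[29]=2 (border 'bb')
j=30 s[j]='b': π[30]=3 (border 'bbb')
j=31 s[j]='b': k: 3→2; π[31]=3 (border 'bbb')
j=32 s[j]='b': k: 3→2; π[32]=3 (border 'bbb')
j=33 s[j]='b': k: 3→2; π[33]=3 (border 'bbb')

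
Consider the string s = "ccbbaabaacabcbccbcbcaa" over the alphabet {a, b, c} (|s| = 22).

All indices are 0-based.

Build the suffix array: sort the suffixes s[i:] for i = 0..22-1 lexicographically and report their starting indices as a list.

rank→(start, suffix):
  0 → (21, 'a')
  1 → (20, 'aa')
  2 → (4, 'aabaacabcbccbcbcaa')
  3 → (7, 'aacabcbccbcbcaa')
  4 → (5, 'abaacabcbccbcbcaa')
  5 → (10, 'abcbccbcbcaa')
  6 → (8, 'acabcbccbcbcaa')
  7 → (3, 'baabaacabcbccbcbcaa')
  8 → (6, 'baacabcbccbcbcaa')
  9 → (2, 'bbaabaacabcbccbcbcaa')
  10 → (18, 'bcaa')
  11 → (16, 'bcbcaa')
  12 → (11, 'bcbccbcbcaa')
  13 → (13, 'bccbcbcaa')
  14 → (19, 'caa')
  15 → (9, 'cabcbccbcbcaa')
  16 → (1, 'cbbaabaacabcbccbcbcaa')
  17 → (17, 'cbcaa')
  18 → (15, 'cbcbcaa')
  19 → (12, 'cbccbcbcaa')
  20 → (0, 'ccbbaabaacabcbccbcbcaa')
  21 → (14, 'ccbcbcaa')

[21, 20, 4, 7, 5, 10, 8, 3, 6, 2, 18, 16, 11, 13, 19, 9, 1, 17, 15, 12, 0, 14]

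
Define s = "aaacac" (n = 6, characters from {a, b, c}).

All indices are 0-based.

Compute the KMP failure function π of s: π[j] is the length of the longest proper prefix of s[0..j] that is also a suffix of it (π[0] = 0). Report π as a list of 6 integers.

[0, 1, 2, 0, 1, 0]

π[0] = 0
j=1 s[j]='a': π[1]=1 (border 'a')
j=2 s[j]='a': π[2]=2 (border 'aa')
j=3 s[j]='c': k: 2→1→0; π[3]=0 (border '')
j=4 s[j]='a': π[4]=1 (border 'a')
j=5 s[j]='c': k: 1→0; π[5]=0 (border '')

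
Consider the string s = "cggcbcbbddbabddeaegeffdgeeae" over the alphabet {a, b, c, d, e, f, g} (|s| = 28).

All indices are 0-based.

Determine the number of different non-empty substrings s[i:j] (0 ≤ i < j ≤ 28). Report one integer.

rank | idx | suffix
   0 |  11 | abddeaegeffdgeeae
   1 |  26 | ae
   2 |  16 | aegeffdgeeae
   3 |  10 | babddeaegeffdgeeae
   4 |   6 | bbddbabddeaegeffdgeeae
   5 |   4 | bcbbddbabddeaegeffdgeeae
   6 |   7 | bddbabddeaegeffdgeeae
   7 |  12 | bddeaegeffdgeeae
   8 |   5 | cbbddbabddeaegeffdgeeae
   9 |   3 | cbcbbddbabddeaegeffdgeeae
  10 |   0 | cggcbcbbddbabddeaegeffdgeeae
  11 |   9 | dbabddeaegeffdgeeae
  12 |   8 | ddbabddeaegeffdgeeae
  13 |  13 | ddeaegeffdgeeae
  14 |  14 | deaegeffdgeeae
  15 |  22 | dgeeae
  16 |  27 | e
  17 |  25 | eae
  18 |  15 | eaegeffdgeeae
  19 |  24 | eeae
  20 |  19 | effdgeeae
  21 |  17 | egeffdgeeae
  22 |  21 | fdgeeae
  23 |  20 | ffdgeeae
  24 |   2 | gcbcbbddbabddeaegeffdgeeae
  25 |  23 | geeae
  26 |  18 | geffdgeeae
  27 |   1 | ggcbcbbddbabddeaegeffdgeeae

SA = [11, 26, 16, 10, 6, 4, 7, 12, 5, 3, 0, 9, 8, 13, 14, 22, 27, 25, 15, 24, 19, 17, 21, 20, 2, 23, 18, 1]
[i] adj suffixes → lcp
  [1] 11/26 → 1 ('a')
  [2] 26/16 → 2 ('ae')
  [3] 16/10 → 0 ('')
  [4] 10/6 → 1 ('b')
  [5] 6/4 → 1 ('b')
  [6] 4/7 → 1 ('b')
  [7] 7/12 → 3 ('bdd')
  [8] 12/5 → 0 ('')
  [9] 5/3 → 2 ('cb')
  [10] 3/0 → 1 ('c')
  [11] 0/9 → 0 ('')
  [12] 9/8 → 1 ('d')
  [13] 8/13 → 2 ('dd')
  [14] 13/14 → 1 ('d')
  [15] 14/22 → 1 ('d')
  [16] 22/27 → 0 ('')
  [17] 27/25 → 1 ('e')
  [18] 25/15 → 3 ('eae')
  [19] 15/24 → 1 ('e')
  [20] 24/19 → 1 ('e')
  [21] 19/17 → 1 ('e')
  [22] 17/21 → 0 ('')
  [23] 21/20 → 1 ('f')
  [24] 20/2 → 0 ('')
  [25] 2/23 → 1 ('g')
  [26] 23/18 → 2 ('ge')
  [27] 18/1 → 1 ('g')

n(n+1)/2 = 28·29/2 = 406
Σ LCP = 0 + 1 + 2 + 0 + 1 + 1 + 1 + 3 + 0 + 2 + 1 + 0 + 1 + 2 + 1 + 1 + 0 + 1 + 3 + 1 + 1 + 1 + 0 + 1 + 0 + 1 + 2 + 1 = 29
distinct = 406 − 29 = 377

377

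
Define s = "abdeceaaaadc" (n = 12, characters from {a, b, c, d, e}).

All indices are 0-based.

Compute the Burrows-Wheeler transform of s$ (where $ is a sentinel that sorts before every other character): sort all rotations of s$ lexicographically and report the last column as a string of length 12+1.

rank  rotation       last
    0  $abdeceaaaadc  c
    1  aaaadc$abdece  e
    2  aaadc$abdecea  a
    3  aadc$abdeceaa  a
    4  abdeceaaaadc$  $
    5  adc$abdeceaaa  a
    6  bdeceaaaadc$a  a
    7  c$abdeceaaaad  d
    8  ceaaaadc$abde  e
    9  dc$abdeceaaaa  a
   10  deceaaaadc$ab  b
   11  eaaaadc$abdec  c
   12  eceaaaadc$abd  d

ceaa$aadeabcd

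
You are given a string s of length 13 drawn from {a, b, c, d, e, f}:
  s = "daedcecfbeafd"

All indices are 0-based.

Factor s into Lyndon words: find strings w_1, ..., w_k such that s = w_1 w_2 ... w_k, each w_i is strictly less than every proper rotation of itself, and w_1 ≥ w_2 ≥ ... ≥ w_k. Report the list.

["d", "aedcecfbeafd"]

emit factor 1: 'd' (i=0, period=1)
emit factor 2: 'aedcecfbeafd' (i=1, period=12)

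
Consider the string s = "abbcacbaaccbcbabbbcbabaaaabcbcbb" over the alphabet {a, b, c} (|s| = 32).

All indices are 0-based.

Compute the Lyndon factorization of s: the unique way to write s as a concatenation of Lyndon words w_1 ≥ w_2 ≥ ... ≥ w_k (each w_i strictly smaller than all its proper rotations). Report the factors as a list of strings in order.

["abbcacb", "aaccbcbabbbcbab", "aaaabcbcbb"]

emit factor 1: 'abbcacb' (i=0, period=7)
emit factor 2: 'aaccbcbabbbcbab' (i=7, period=15)
emit factor 3: 'aaaabcbcbb' (i=22, period=10)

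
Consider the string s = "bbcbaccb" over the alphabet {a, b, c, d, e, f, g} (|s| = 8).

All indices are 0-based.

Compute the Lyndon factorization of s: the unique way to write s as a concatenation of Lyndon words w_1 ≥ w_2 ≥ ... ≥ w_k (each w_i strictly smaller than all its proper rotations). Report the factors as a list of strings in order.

["bbc", "b", "accb"]

emit factor 1: 'bbc' (i=0, period=3)
emit factor 2: 'b' (i=3, period=1)
emit factor 3: 'accb' (i=4, period=4)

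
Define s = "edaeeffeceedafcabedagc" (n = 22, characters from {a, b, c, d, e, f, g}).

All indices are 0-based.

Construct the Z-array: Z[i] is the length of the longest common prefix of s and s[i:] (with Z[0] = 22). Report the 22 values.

Z[0]=22
i=1: fresh scan; Z[1]=0
i=2: fresh scan; Z[2]=0
i=3: fresh scan; Z[3]=1 extend→box=[3,4)
i=4: fresh scan; Z[4]=1 extend→box=[4,5)
i=5: fresh scan; Z[5]=0
i=6: fresh scan; Z[6]=0
i=7: fresh scan; Z[7]=1 extend→box=[7,8)
i=8: fresh scan; Z[8]=0
i=9: fresh scan; Z[9]=1 extend→box=[9,10)
i=10: fresh scan; Z[10]=3 extend→box=[10,13)
i=11: min(r-i=2, Z[1]=0)=0; Z[11]=0
i=12: min(r-i=1, Z[2]=0)=0; Z[12]=0
i=13: fresh scan; Z[13]=0
i=14: fresh scan; Z[14]=0
i=15: fresh scan; Z[15]=0
i=16: fresh scan; Z[16]=0
i=17: fresh scan; Z[17]=3 extend→box=[17,20)
i=18: min(r-i=2, Z[1]=0)=0; Z[18]=0
i=19: min(r-i=1, Z[2]=0)=0; Z[19]=0
i=20: fresh scan; Z[20]=0
i=21: fresh scan; Z[21]=0

[22, 0, 0, 1, 1, 0, 0, 1, 0, 1, 3, 0, 0, 0, 0, 0, 0, 3, 0, 0, 0, 0]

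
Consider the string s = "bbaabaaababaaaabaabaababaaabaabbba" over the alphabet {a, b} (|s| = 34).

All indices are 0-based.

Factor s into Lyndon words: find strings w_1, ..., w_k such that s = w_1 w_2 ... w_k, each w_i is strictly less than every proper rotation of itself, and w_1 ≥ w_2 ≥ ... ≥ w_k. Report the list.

emit factor 1: 'b' (i=0, period=1)
emit factor 2: 'b' (i=1, period=1)
emit factor 3: 'aab' (i=2, period=3)
emit factor 4: 'aaabab' (i=5, period=6)
emit factor 5: 'aaaabaabaababaaabaabbb' (i=11, period=22)
emit factor 6: 'a' (i=33, period=1)

["b", "b", "aab", "aaabab", "aaaabaabaababaaabaabbb", "a"]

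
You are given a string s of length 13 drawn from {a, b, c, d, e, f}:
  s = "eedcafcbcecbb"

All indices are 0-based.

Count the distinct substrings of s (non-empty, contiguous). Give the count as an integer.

83

rank | idx | suffix
   0 |   4 | afcbcecbb
   1 |  12 | b
   2 |  11 | bb
   3 |   7 | bcecbb
   4 |   3 | cafcbcecbb
   5 |  10 | cbb
   6 |   6 | cbcecbb
   7 |   8 | cecbb
   8 |   2 | dcafcbcecbb
   9 |   9 | ecbb
  10 |   1 | edcafcbcecbb
  11 |   0 | eedcafcbcecbb
  12 |   5 | fcbcecbb

SA = [4, 12, 11, 7, 3, 10, 6, 8, 2, 9, 1, 0, 5]
[i] adj suffixes → lcp
  [1] 4/12 → 0 ('')
  [2] 12/11 → 1 ('b')
  [3] 11/7 → 1 ('b')
  [4] 7/3 → 0 ('')
  [5] 3/10 → 1 ('c')
  [6] 10/6 → 2 ('cb')
  [7] 6/8 → 1 ('c')
  [8] 8/2 → 0 ('')
  [9] 2/9 → 0 ('')
  [10] 9/1 → 1 ('e')
  [11] 1/0 → 1 ('e')
  [12] 0/5 → 0 ('')

n(n+1)/2 = 13·14/2 = 91
Σ LCP = 0 + 0 + 1 + 1 + 0 + 1 + 2 + 1 + 0 + 0 + 1 + 1 + 0 = 8
distinct = 91 − 8 = 83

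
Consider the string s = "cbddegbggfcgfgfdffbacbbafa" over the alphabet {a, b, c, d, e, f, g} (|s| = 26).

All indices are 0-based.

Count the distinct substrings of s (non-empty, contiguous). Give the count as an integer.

328

sorted suffixes:
  #0 SA[0]=25  'a'
  #1 SA[1]=19  'acbbafa'
  #2 SA[2]=23  'afa'
  #3 SA[3]=18  'bacbbafa'
  #4 SA[4]=22  'bafa'
  #5 SA[5]=21  'bbafa'
  #6 SA[6]=1  'bddegbggfcgfgfdffbacbbafa'
  #7 SA[7]=6  'bggfcgfgfdffbacbbafa'
  #8 SA[8]=20  'cbbafa'
  #9 SA[9]=0  'cbddegbggfcgfgfdffbacbbafa'
  #10 SA[10]=10  'cgfgfdffbacbbafa'
  #11 SA[11]=2  'ddegbggfcgfgfdffbacbbafa'
  #12 SA[12]=3  'degbggfcgfgfdffbacbbafa'
  #13 SA[13]=15  'dffbacbbafa'
  #14 SA[14]=4  'egbggfcgfgfdffbacbbafa'
  #15 SA[15]=24  'fa'
  #16 SA[16]=17  'fbacbbafa'
  #17 SA[17]=9  'fcgfgfdffbacbbafa'
  #18 SA[18]=14  'fdffbacbbafa'
  #19 SA[19]=16  'ffbacbbafa'
  #20 SA[20]=12  'fgfdffbacbbafa'
  #21 SA[21]=5  'gbggfcgfgfdffbacbbafa'
  #22 SA[22]=8  'gfcgfgfdffbacbbafa'
  #23 SA[23]=13  'gfdffbacbbafa'
  #24 SA[24]=11  'gfgfdffbacbbafa'
  #25 SA[25]=7  'ggfcgfgfdffbacbbafa'

SA = [25, 19, 23, 18, 22, 21, 1, 6, 20, 0, 10, 2, 3, 15, 4, 24, 17, 9, 14, 16, 12, 5, 8, 13, 11, 7]
rank  pair      lcp
   1  s[25:],s[19:]  1  'a'
   2  s[19:],s[23:]  1  'a'
   3  s[23:],s[18:]  0  ''
   4  s[18:],s[22:]  2  'ba'
   5  s[22:],s[21:]  1  'b'
   6  s[21:],s[1:]  1  'b'
   7  s[1:],s[6:]  1  'b'
   8  s[6:],s[20:]  0  ''
   9  s[20:],s[0:]  2  'cb'
  10  s[0:],s[10:]  1  'c'
  11  s[10:],s[2:]  0  ''
  12  s[2:],s[3:]  1  'd'
  13  s[3:],s[15:]  1  'd'
  14  s[15:],s[4:]  0  ''
  15  s[4:],s[24:]  0  ''
  16  s[24:],s[17:]  1  'f'
  17  s[17:],s[9:]  1  'f'
  18  s[9:],s[14:]  1  'f'
  19  s[14:],s[16:]  1  'f'
  20  s[16:],s[12:]  1  'f'
  21  s[12:],s[5:]  0  ''
  22  s[5:],s[8:]  1  'g'
  23  s[8:],s[13:]  2  'gf'
  24  s[13:],s[11:]  2  'gf'
  25  s[11:],s[7:]  1  'g'

n(n+1)/2 = 26·27/2 = 351
Σ LCP = 0 + 1 + 1 + 0 + 2 + 1 + 1 + 1 + 0 + 2 + 1 + 0 + 1 + 1 + 0 + 0 + 1 + 1 + 1 + 1 + 1 + 0 + 1 + 2 + 2 + 1 = 23
distinct = 351 − 23 = 328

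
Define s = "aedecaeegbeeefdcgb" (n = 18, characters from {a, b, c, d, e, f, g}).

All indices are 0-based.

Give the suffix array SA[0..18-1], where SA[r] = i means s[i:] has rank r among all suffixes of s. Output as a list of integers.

[0, 5, 17, 9, 4, 15, 14, 2, 3, 1, 10, 11, 6, 12, 7, 13, 16, 8]

sorted suffixes:
  #0 SA[0]=0  'aedecaeegbeeefdcgb'
  #1 SA[1]=5  'aeegbeeefdcgb'
  #2 SA[2]=17  'b'
  #3 SA[3]=9  'beeefdcgb'
  #4 SA[4]=4  'caeegbeeefdcgb'
  #5 SA[5]=15  'cgb'
  #6 SA[6]=14  'dcgb'
  #7 SA[7]=2  'decaeegbeeefdcgb'
  #8 SA[8]=3  'ecaeegbeeefdcgb'
  #9 SA[9]=1  'edecaeegbeeefdcgb'
  #10 SA[10]=10  'eeefdcgb'
  #11 SA[11]=11  'eefdcgb'
  #12 SA[12]=6  'eegbeeefdcgb'
  #13 SA[13]=12  'efdcgb'
  #14 SA[14]=7  'egbeeefdcgb'
  #15 SA[15]=13  'fdcgb'
  #16 SA[16]=16  'gb'
  #17 SA[17]=8  'gbeeefdcgb'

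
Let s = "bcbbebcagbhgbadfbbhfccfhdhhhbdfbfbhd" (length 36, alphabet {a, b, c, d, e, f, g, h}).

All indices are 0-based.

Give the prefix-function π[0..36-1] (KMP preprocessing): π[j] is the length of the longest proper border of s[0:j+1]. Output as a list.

π[0] = 0
j=1 s[j]='c': π[1]=0 (border '')
j=2 s[j]='b': π[2]=1 (border 'b')
j=3 s[j]='b': k: 1→0; π[3]=1 (border 'b')
j=4 s[j]='e': k: 1→0; π[4]=0 (border '')
j=5 s[j]='b': π[5]=1 (border 'b')
j=6 s[j]='c': π[6]=2 (border 'bc')
j=7 s[j]='a': k: 2→0; π[7]=0 (border '')
j=8 s[j]='g': π[8]=0 (border '')
j=9 s[j]='b': π[9]=1 (border 'b')
j=10 s[j]='h': k: 1→0; π[10]=0 (border '')
j=11 s[j]='g': π[11]=0 (border '')
j=12 s[j]='b': π[12]=1 (border 'b')
j=13 s[j]='a': k: 1→0; π[13]=0 (border '')
j=14 s[j]='d': π[14]=0 (border '')
j=15 s[j]='f': π[15]=0 (border '')
j=16 s[j]='b': π[16]=1 (border 'b')
j=17 s[j]='b': k: 1→0; π[17]=1 (border 'b')
j=18 s[j]='h': k: 1→0; π[18]=0 (border '')
j=19 s[j]='f': π[19]=0 (border '')
j=20 s[j]='c': π[20]=0 (border '')
j=21 s[j]='c': π[21]=0 (border '')
j=22 s[j]='f': π[22]=0 (border '')
j=23 s[j]='h': π[23]=0 (border '')
j=24 s[j]='d': π[24]=0 (border '')
j=25 s[j]='h': π[25]=0 (border '')
j=26 s[j]='h': π[26]=0 (border '')
j=27 s[j]='h': π[27]=0 (border '')
j=28 s[j]='b': π[28]=1 (border 'b')
j=29 s[j]='d': k: 1→0; π[29]=0 (border '')
j=30 s[j]='f': π[30]=0 (border '')
j=31 s[j]='b': π[31]=1 (border 'b')
j=32 s[j]='f': k: 1→0; π[32]=0 (border '')
j=33 s[j]='b': π[33]=1 (border 'b')
j=34 s[j]='h': k: 1→0; π[34]=0 (border '')
j=35 s[j]='d': π[35]=0 (border '')

[0, 0, 1, 1, 0, 1, 2, 0, 0, 1, 0, 0, 1, 0, 0, 0, 1, 1, 0, 0, 0, 0, 0, 0, 0, 0, 0, 0, 1, 0, 0, 1, 0, 1, 0, 0]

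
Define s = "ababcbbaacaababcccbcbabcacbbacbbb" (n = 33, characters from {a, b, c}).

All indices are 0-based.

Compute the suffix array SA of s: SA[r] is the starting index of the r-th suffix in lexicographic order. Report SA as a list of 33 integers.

[10, 7, 0, 11, 21, 2, 13, 8, 24, 28, 32, 6, 20, 1, 12, 27, 31, 5, 26, 30, 22, 18, 3, 14, 9, 23, 19, 4, 25, 29, 17, 16, 15]

sorted suffixes:
  #0 SA[0]=10  'aababcccbcbabcacbbacbbb'
  #1 SA[1]=7  'aacaababcccbcbabcacbbacbbb'
  #2 SA[2]=0  'ababcbbaacaababcccbcbabcacbbacbbb'
  #3 SA[3]=11  'ababcccbcbabcacbbacbbb'
  #4 SA[4]=21  'abcacbbacbbb'
  #5 SA[5]=2  'abcbbaacaababcccbcbabcacbbacbbb'
  #6 SA[6]=13  'abcccbcbabcacbbacbbb'
  #7 SA[7]=8  'acaababcccbcbabcacbbacbbb'
  #8 SA[8]=24  'acbbacbbb'
  #9 SA[9]=28  'acbbb'
  #10 SA[10]=32  'b'
  #11 SA[11]=6  'baacaababcccbcbabcacbbacbbb'
  #12 SA[12]=20  'babcacbbacbbb'
  #13 SA[13]=1  'babcbbaacaababcccbcbabcacbbacbbb'
  #14 SA[14]=12  'babcccbcbabcacbbacbbb'
  #15 SA[15]=27  'bacbbb'
  #16 SA[16]=31  'bb'
  #17 SA[17]=5  'bbaacaababcccbcbabcacbbacbbb'
  #18 SA[18]=26  'bbacbbb'
  #19 SA[19]=30  'bbb'
  #20 SA[20]=22  'bcacbbacbbb'
  #21 SA[21]=18  'bcbabcacbbacbbb'
  #22 SA[22]=3  'bcbbaacaababcccbcbabcacbbacbbb'
  #23 SA[23]=14  'bcccbcbabcacbbacbbb'
  #24 SA[24]=9  'caababcccbcbabcacbbacbbb'
  #25 SA[25]=23  'cacbbacbbb'
  #26 SA[26]=19  'cbabcacbbacbbb'
  #27 SA[27]=4  'cbbaacaababcccbcbabcacbbacbbb'
  #28 SA[28]=25  'cbbacbbb'
  #29 SA[29]=29  'cbbb'
  #30 SA[30]=17  'cbcbabcacbbacbbb'
  #31 SA[31]=16  'ccbcbabcacbbacbbb'
  #32 SA[32]=15  'cccbcbabcacbbacbbb'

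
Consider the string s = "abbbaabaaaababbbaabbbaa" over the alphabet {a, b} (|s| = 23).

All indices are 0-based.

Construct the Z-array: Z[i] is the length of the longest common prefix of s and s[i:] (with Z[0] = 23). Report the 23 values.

[23, 0, 0, 0, 1, 2, 0, 1, 1, 1, 2, 0, 7, 0, 0, 0, 1, 6, 0, 0, 0, 1, 1]

Z[0]=23
i=1: outside box; Z[1]=0
i=2: outside box; Z[2]=0
i=3: outside box; Z[3]=0
i=4: outside box; Z[4]=1 extend→box=[4,5)
i=5: outside box; Z[5]=2 extend→box=[5,7)
i=6: min(r-i=1, Z[1]=0)=0; Z[6]=0
i=7: outside box; Z[7]=1 extend→box=[7,8)
i=8: outside box; Z[8]=1 extend→box=[8,9)
i=9: outside box; Z[9]=1 extend→box=[9,10)
i=10: outside box; Z[10]=2 extend→box=[10,12)
i=11: min(r-i=1, Z[1]=0)=0; Z[11]=0
i=12: outside box; Z[12]=7 extend→box=[12,19)
i=13: min(r-i=6, Z[1]=0)=0; Z[13]=0
i=14: min(r-i=5, Z[2]=0)=0; Z[14]=0
i=15: min(r-i=4, Z[3]=0)=0; Z[15]=0
i=16: min(r-i=3, Z[4]=1)=1; Z[16]=1
i=17: min(r-i=2, Z[5]=2)=2; Z[17]=6 extend→box=[17,23)
i=18: min(r-i=5, Z[1]=0)=0; Z[18]=0
i=19: min(r-i=4, Z[2]=0)=0; Z[19]=0
i=20: min(r-i=3, Z[3]=0)=0; Z[20]=0
i=21: min(r-i=2, Z[4]=1)=1; Z[21]=1
i=22: min(r-i=1, Z[5]=2)=1; Z[22]=1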